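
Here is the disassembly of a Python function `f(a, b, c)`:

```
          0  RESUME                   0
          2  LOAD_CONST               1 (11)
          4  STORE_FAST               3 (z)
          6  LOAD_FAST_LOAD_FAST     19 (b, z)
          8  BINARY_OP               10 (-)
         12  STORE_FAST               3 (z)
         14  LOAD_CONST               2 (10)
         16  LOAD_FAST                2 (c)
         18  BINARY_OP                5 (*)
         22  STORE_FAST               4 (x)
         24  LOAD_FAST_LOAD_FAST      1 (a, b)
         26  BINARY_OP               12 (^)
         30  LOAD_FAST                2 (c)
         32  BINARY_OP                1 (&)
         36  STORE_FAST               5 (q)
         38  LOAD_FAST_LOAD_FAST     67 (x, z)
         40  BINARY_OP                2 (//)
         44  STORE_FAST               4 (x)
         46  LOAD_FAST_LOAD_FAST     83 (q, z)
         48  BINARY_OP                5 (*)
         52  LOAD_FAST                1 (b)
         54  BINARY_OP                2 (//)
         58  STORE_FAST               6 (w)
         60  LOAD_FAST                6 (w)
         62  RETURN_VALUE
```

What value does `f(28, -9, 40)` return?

88

LOAD_CONST → push 11. Stack: [11]
STORE_FAST z → z=11. Stack: []
LOAD_FAST_LOAD_FAST b,z → push -9,11. Stack: [-9, 11]
BINARY_OP - → -9 - 11 = -20. Stack: [-20]
STORE_FAST z → z=-20. Stack: []
LOAD_CONST → push 10. Stack: [10]
LOAD_FAST c → push 40. Stack: [10, 40]
BINARY_OP * → 10 * 40 = 400. Stack: [400]
STORE_FAST x → x=400. Stack: []
LOAD_FAST_LOAD_FAST a,b → push 28,-9. Stack: [28, -9]
BINARY_OP ^ → 28 ^ -9 = -21. Stack: [-21]
LOAD_FAST c → push 40. Stack: [-21, 40]
BINARY_OP & → -21 & 40 = 40. Stack: [40]
STORE_FAST q → q=40. Stack: []
LOAD_FAST_LOAD_FAST x,z → push 400,-20. Stack: [400, -20]
BINARY_OP // → 400 // -20 = -20. Stack: [-20]
STORE_FAST x → x=-20. Stack: []
LOAD_FAST_LOAD_FAST q,z → push 40,-20. Stack: [40, -20]
BINARY_OP * → 40 * -20 = -800. Stack: [-800]
LOAD_FAST b → push -9. Stack: [-800, -9]
BINARY_OP // → -800 // -9 = 88. Stack: [88]
STORE_FAST w → w=88. Stack: []
LOAD_FAST w → push 88. Stack: [88]
RETURN_VALUE → return 88.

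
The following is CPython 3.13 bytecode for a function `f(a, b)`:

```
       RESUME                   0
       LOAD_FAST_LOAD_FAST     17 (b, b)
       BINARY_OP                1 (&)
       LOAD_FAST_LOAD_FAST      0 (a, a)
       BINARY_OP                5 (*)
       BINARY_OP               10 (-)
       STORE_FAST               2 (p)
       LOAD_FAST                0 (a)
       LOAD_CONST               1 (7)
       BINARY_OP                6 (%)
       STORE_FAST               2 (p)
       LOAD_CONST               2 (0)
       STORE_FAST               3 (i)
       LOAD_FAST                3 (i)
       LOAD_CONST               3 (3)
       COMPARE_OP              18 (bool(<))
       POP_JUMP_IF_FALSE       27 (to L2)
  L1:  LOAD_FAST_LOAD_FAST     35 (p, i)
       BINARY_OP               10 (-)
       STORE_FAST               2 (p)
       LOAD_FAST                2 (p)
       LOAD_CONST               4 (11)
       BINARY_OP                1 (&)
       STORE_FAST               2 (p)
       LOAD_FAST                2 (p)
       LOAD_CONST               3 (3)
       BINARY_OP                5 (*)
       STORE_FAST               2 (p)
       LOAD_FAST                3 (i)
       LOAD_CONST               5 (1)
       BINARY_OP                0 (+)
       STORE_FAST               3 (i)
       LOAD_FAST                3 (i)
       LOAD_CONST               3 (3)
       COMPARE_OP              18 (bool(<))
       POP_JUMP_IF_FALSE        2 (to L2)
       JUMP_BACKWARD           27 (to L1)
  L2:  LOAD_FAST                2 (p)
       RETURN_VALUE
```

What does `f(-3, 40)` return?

33

LOAD_FAST_LOAD_FAST b,b → push 40,40
BINARY_OP & → 40 & 40 = 40
LOAD_FAST_LOAD_FAST a,a → push -3,-3
BINARY_OP * → -3 * -3 = 9
BINARY_OP - → 40 - 9 = 31
STORE_FAST p → p=31
LOAD_FAST a → push -3
LOAD_CONST → push 7
BINARY_OP % → -3 % 7 = 4
STORE_FAST p → p=4
LOAD_CONST → push 0
STORE_FAST i → i=0
LOAD_FAST i → push 0
LOAD_CONST → push 3
COMPARE_OP bool(<) → 0 vs 3 = True
POP_JUMP_IF_FALSE → pop True; no jump
LOAD_FAST_LOAD_FAST p,i → push 4,0
BINARY_OP - → 4 - 0 = 4
STORE_FAST p → p=4
LOAD_FAST p → push 4
LOAD_CONST → push 11
BINARY_OP & → 4 & 11 = 0
STORE_FAST p → p=0
LOAD_FAST p → push 0
LOAD_CONST → push 3
BINARY_OP * → 0 * 3 = 0
STORE_FAST p → p=0
LOAD_FAST i → push 0
LOAD_CONST → push 1
BINARY_OP + → 0 + 1 = 1
STORE_FAST i → i=1
LOAD_FAST i → push 1
LOAD_CONST → push 3
COMPARE_OP bool(<) → 1 vs 3 = True
POP_JUMP_IF_FALSE → pop True; no jump
LOAD_FAST_LOAD_FAST p,i → push 0,1
BINARY_OP - → 0 - 1 = -1
STORE_FAST p → p=-1
LOAD_FAST p → push -1
LOAD_CONST → push 11
BINARY_OP & → -1 & 11 = 11
STORE_FAST p → p=11
LOAD_FAST p → push 11
LOAD_CONST → push 3
BINARY_OP * → 11 * 3 = 33
STORE_FAST p → p=33
LOAD_FAST i → push 1
LOAD_CONST → push 1
BINARY_OP + → 1 + 1 = 2
STORE_FAST i → i=2
LOAD_FAST i → push 2
LOAD_CONST → push 3
COMPARE_OP bool(<) → 2 vs 3 = True
POP_JUMP_IF_FALSE → pop True; no jump
LOAD_FAST_LOAD_FAST p,i → push 33,2
BINARY_OP - → 33 - 2 = 31
STORE_FAST p → p=31
LOAD_FAST p → push 31
LOAD_CONST → push 11
BINARY_OP & → 31 & 11 = 11
STORE_FAST p → p=11
LOAD_FAST p → push 11
LOAD_CONST → push 3
BINARY_OP * → 11 * 3 = 33
STORE_FAST p → p=33
LOAD_FAST i → push 2
LOAD_CONST → push 1
BINARY_OP + → 2 + 1 = 3
STORE_FAST i → i=3
LOAD_FAST i → push 3
LOAD_CONST → push 3
COMPARE_OP bool(<) → 3 vs 3 = False
POP_JUMP_IF_FALSE → pop False; jump
LOAD_FAST p → push 33
RETURN_VALUE → return 33.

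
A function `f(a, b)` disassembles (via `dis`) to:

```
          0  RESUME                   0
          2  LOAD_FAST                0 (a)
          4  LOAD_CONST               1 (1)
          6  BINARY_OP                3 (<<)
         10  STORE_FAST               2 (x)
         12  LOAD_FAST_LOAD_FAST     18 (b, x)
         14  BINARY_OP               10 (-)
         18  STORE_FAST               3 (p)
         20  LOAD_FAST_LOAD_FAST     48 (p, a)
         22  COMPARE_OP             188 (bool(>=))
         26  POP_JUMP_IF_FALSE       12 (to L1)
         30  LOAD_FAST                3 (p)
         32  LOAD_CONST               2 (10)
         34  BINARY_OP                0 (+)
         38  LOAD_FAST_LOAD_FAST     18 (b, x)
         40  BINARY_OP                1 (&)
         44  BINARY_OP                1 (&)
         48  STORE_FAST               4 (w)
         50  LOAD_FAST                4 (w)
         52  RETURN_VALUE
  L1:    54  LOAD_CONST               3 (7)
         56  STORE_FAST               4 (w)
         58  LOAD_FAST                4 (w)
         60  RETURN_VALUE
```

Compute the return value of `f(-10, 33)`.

32

LOAD_FAST a → push -10. Stack: [-10]
LOAD_CONST → push 1. Stack: [-10, 1]
BINARY_OP << → -10 << 1 = -20. Stack: [-20]
STORE_FAST x → x=-20. Stack: []
LOAD_FAST_LOAD_FAST b,x → push 33,-20. Stack: [33, -20]
BINARY_OP - → 33 - -20 = 53. Stack: [53]
STORE_FAST p → p=53. Stack: []
LOAD_FAST_LOAD_FAST p,a → push 53,-10. Stack: [53, -10]
COMPARE_OP bool(>=) → 53 vs -10 = True. Stack: [True]
POP_JUMP_IF_FALSE → pop True; no jump. Stack: []
LOAD_FAST p → push 53. Stack: [53]
LOAD_CONST → push 10. Stack: [53, 10]
BINARY_OP + → 53 + 10 = 63. Stack: [63]
LOAD_FAST_LOAD_FAST b,x → push 33,-20. Stack: [63, 33, -20]
BINARY_OP & → 33 & -20 = 32. Stack: [63, 32]
BINARY_OP & → 63 & 32 = 32. Stack: [32]
STORE_FAST w → w=32. Stack: []
LOAD_FAST w → push 32. Stack: [32]
RETURN_VALUE → return 32.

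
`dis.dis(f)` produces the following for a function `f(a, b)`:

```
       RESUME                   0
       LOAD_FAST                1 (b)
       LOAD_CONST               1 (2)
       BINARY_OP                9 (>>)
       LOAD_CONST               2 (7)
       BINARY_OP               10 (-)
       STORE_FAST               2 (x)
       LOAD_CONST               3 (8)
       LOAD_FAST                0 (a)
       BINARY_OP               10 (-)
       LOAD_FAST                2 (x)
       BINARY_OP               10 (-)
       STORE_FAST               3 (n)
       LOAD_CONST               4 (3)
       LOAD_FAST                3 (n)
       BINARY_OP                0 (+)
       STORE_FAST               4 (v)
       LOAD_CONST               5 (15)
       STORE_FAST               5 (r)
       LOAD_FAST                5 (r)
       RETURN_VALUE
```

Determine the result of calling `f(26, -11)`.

15

LOAD_FAST b → push -11. Stack: [-11]
LOAD_CONST → push 2. Stack: [-11, 2]
BINARY_OP >> → -11 >> 2 = -3. Stack: [-3]
LOAD_CONST → push 7. Stack: [-3, 7]
BINARY_OP - → -3 - 7 = -10. Stack: [-10]
STORE_FAST x → x=-10. Stack: []
LOAD_CONST → push 8. Stack: [8]
LOAD_FAST a → push 26. Stack: [8, 26]
BINARY_OP - → 8 - 26 = -18. Stack: [-18]
LOAD_FAST x → push -10. Stack: [-18, -10]
BINARY_OP - → -18 - -10 = -8. Stack: [-8]
STORE_FAST n → n=-8. Stack: []
LOAD_CONST → push 3. Stack: [3]
LOAD_FAST n → push -8. Stack: [3, -8]
BINARY_OP + → 3 + -8 = -5. Stack: [-5]
STORE_FAST v → v=-5. Stack: []
LOAD_CONST → push 15. Stack: [15]
STORE_FAST r → r=15. Stack: []
LOAD_FAST r → push 15. Stack: [15]
RETURN_VALUE → return 15.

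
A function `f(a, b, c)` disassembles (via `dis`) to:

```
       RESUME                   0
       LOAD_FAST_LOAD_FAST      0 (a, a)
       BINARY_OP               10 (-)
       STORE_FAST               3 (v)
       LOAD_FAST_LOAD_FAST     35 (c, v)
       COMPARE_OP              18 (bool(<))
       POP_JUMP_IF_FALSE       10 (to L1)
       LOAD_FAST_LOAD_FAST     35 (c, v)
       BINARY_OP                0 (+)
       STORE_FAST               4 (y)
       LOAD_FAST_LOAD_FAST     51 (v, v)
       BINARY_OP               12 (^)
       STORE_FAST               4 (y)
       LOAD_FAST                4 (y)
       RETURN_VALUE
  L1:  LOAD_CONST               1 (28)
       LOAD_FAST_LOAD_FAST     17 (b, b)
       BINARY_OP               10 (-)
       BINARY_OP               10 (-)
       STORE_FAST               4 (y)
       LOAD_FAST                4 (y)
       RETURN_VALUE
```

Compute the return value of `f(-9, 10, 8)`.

LOAD_FAST_LOAD_FAST a,a → push -9,-9. Stack: [-9, -9]
BINARY_OP - → -9 - -9 = 0. Stack: [0]
STORE_FAST v → v=0. Stack: []
LOAD_FAST_LOAD_FAST c,v → push 8,0. Stack: [8, 0]
COMPARE_OP bool(<) → 8 vs 0 = False. Stack: [False]
POP_JUMP_IF_FALSE → pop False; jump. Stack: []
LOAD_CONST → push 28. Stack: [28]
LOAD_FAST_LOAD_FAST b,b → push 10,10. Stack: [28, 10, 10]
BINARY_OP - → 10 - 10 = 0. Stack: [28, 0]
BINARY_OP - → 28 - 0 = 28. Stack: [28]
STORE_FAST y → y=28. Stack: []
LOAD_FAST y → push 28. Stack: [28]
RETURN_VALUE → return 28.

28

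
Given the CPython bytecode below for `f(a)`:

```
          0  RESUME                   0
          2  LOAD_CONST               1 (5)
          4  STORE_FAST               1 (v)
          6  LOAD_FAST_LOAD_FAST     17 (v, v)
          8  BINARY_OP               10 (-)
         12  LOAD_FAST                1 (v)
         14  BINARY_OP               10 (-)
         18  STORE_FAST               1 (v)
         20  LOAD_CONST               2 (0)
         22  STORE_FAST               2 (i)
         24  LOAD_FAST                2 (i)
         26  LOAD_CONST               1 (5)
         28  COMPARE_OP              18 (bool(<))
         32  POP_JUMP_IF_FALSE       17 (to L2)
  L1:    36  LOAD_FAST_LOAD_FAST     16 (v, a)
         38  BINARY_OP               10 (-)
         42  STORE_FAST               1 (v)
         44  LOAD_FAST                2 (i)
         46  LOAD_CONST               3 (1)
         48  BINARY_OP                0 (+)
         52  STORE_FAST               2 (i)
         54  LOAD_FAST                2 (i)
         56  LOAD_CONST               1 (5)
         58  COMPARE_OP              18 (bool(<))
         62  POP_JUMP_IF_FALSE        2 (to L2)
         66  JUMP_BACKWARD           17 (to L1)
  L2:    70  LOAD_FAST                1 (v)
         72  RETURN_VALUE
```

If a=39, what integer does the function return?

-200

LOAD_CONST → push 5
STORE_FAST v → v=5
LOAD_FAST_LOAD_FAST v,v → push 5,5
BINARY_OP - → 5 - 5 = 0
LOAD_FAST v → push 5
BINARY_OP - → 0 - 5 = -5
STORE_FAST v → v=-5
LOAD_CONST → push 0
STORE_FAST i → i=0
LOAD_FAST i → push 0
LOAD_CONST → push 5
COMPARE_OP bool(<) → 0 vs 5 = True
POP_JUMP_IF_FALSE → pop True; no jump
LOAD_FAST_LOAD_FAST v,a → push -5,39
BINARY_OP - → -5 - 39 = -44
STORE_FAST v → v=-44
LOAD_FAST i → push 0
LOAD_CONST → push 1
BINARY_OP + → 0 + 1 = 1
STORE_FAST i → i=1
LOAD_FAST i → push 1
LOAD_CONST → push 5
COMPARE_OP bool(<) → 1 vs 5 = True
POP_JUMP_IF_FALSE → pop True; no jump
LOAD_FAST_LOAD_FAST v,a → push -44,39
BINARY_OP - → -44 - 39 = -83
STORE_FAST v → v=-83
LOAD_FAST i → push 1
LOAD_CONST → push 1
BINARY_OP + → 1 + 1 = 2
STORE_FAST i → i=2
LOAD_FAST i → push 2
LOAD_CONST → push 5
COMPARE_OP bool(<) → 2 vs 5 = True
POP_JUMP_IF_FALSE → pop True; no jump
LOAD_FAST_LOAD_FAST v,a → push -83,39
BINARY_OP - → -83 - 39 = -122
STORE_FAST v → v=-122
LOAD_FAST i → push 2
LOAD_CONST → push 1
BINARY_OP + → 2 + 1 = 3
STORE_FAST i → i=3
LOAD_FAST i → push 3
LOAD_CONST → push 5
COMPARE_OP bool(<) → 3 vs 5 = True
POP_JUMP_IF_FALSE → pop True; no jump
LOAD_FAST_LOAD_FAST v,a → push -122,39
BINARY_OP - → -122 - 39 = -161
STORE_FAST v → v=-161
LOAD_FAST i → push 3
LOAD_CONST → push 1
BINARY_OP + → 3 + 1 = 4
STORE_FAST i → i=4
LOAD_FAST i → push 4
LOAD_CONST → push 5
COMPARE_OP bool(<) → 4 vs 5 = True
POP_JUMP_IF_FALSE → pop True; no jump
LOAD_FAST_LOAD_FAST v,a → push -161,39
BINARY_OP - → -161 - 39 = -200
STORE_FAST v → v=-200
LOAD_FAST i → push 4
LOAD_CONST → push 1
BINARY_OP + → 4 + 1 = 5
STORE_FAST i → i=5
LOAD_FAST i → push 5
LOAD_CONST → push 5
COMPARE_OP bool(<) → 5 vs 5 = False
POP_JUMP_IF_FALSE → pop False; jump
LOAD_FAST v → push -200
RETURN_VALUE → return -200.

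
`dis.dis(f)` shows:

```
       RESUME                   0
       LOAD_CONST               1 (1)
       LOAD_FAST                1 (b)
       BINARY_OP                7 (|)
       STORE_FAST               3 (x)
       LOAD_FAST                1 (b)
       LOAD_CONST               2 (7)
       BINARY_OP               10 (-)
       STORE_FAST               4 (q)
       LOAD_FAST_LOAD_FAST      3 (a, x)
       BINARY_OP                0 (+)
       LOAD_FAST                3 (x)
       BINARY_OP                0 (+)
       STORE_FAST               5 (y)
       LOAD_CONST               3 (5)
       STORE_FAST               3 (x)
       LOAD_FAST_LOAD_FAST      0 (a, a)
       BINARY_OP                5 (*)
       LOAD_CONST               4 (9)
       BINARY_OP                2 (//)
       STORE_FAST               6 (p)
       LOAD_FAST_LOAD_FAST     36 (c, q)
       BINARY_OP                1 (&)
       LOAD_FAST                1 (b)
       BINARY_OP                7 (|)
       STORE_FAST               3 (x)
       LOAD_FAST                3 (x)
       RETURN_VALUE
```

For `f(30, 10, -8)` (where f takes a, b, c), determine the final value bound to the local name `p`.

100

LOAD_CONST → push 1. Stack: [1]
LOAD_FAST b → push 10. Stack: [1, 10]
BINARY_OP | → 1 | 10 = 11. Stack: [11]
STORE_FAST x → x=11. Stack: []
LOAD_FAST b → push 10. Stack: [10]
LOAD_CONST → push 7. Stack: [10, 7]
BINARY_OP - → 10 - 7 = 3. Stack: [3]
STORE_FAST q → q=3. Stack: []
LOAD_FAST_LOAD_FAST a,x → push 30,11. Stack: [30, 11]
BINARY_OP + → 30 + 11 = 41. Stack: [41]
LOAD_FAST x → push 11. Stack: [41, 11]
BINARY_OP + → 41 + 11 = 52. Stack: [52]
STORE_FAST y → y=52. Stack: []
LOAD_CONST → push 5. Stack: [5]
STORE_FAST x → x=5. Stack: []
LOAD_FAST_LOAD_FAST a,a → push 30,30. Stack: [30, 30]
BINARY_OP * → 30 * 30 = 900. Stack: [900]
LOAD_CONST → push 9. Stack: [900, 9]
BINARY_OP // → 900 // 9 = 100. Stack: [100]
STORE_FAST p → p=100. Stack: []
LOAD_FAST_LOAD_FAST c,q → push -8,3. Stack: [-8, 3]
BINARY_OP & → -8 & 3 = 0. Stack: [0]
LOAD_FAST b → push 10. Stack: [0, 10]
BINARY_OP | → 0 | 10 = 10. Stack: [10]
STORE_FAST x → x=10. Stack: []
LOAD_FAST x → push 10. Stack: [10]
RETURN_VALUE → return 10.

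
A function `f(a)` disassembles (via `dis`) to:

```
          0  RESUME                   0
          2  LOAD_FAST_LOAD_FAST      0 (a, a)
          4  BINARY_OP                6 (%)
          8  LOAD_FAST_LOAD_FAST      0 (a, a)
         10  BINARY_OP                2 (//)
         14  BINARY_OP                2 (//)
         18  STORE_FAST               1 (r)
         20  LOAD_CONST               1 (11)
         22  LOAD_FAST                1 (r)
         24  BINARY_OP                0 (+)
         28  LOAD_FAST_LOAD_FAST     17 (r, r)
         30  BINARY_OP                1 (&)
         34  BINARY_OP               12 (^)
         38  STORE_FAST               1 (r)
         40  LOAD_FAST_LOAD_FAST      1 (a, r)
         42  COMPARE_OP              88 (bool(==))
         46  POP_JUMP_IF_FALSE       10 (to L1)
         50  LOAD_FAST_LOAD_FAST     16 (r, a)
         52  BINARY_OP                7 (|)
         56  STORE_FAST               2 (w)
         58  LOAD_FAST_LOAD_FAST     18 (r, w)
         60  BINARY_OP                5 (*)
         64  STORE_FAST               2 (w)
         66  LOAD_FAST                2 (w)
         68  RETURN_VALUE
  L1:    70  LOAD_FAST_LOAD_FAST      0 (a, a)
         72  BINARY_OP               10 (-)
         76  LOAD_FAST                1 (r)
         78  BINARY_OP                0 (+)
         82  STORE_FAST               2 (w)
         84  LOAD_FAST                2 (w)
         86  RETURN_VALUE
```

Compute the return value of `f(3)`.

11

LOAD_FAST_LOAD_FAST a,a → push 3,3. Stack: [3, 3]
BINARY_OP % → 3 % 3 = 0. Stack: [0]
LOAD_FAST_LOAD_FAST a,a → push 3,3. Stack: [0, 3, 3]
BINARY_OP // → 3 // 3 = 1. Stack: [0, 1]
BINARY_OP // → 0 // 1 = 0. Stack: [0]
STORE_FAST r → r=0. Stack: []
LOAD_CONST → push 11. Stack: [11]
LOAD_FAST r → push 0. Stack: [11, 0]
BINARY_OP + → 11 + 0 = 11. Stack: [11]
LOAD_FAST_LOAD_FAST r,r → push 0,0. Stack: [11, 0, 0]
BINARY_OP & → 0 & 0 = 0. Stack: [11, 0]
BINARY_OP ^ → 11 ^ 0 = 11. Stack: [11]
STORE_FAST r → r=11. Stack: []
LOAD_FAST_LOAD_FAST a,r → push 3,11. Stack: [3, 11]
COMPARE_OP bool(==) → 3 vs 11 = False. Stack: [False]
POP_JUMP_IF_FALSE → pop False; jump. Stack: []
LOAD_FAST_LOAD_FAST a,a → push 3,3. Stack: [3, 3]
BINARY_OP - → 3 - 3 = 0. Stack: [0]
LOAD_FAST r → push 11. Stack: [0, 11]
BINARY_OP + → 0 + 11 = 11. Stack: [11]
STORE_FAST w → w=11. Stack: []
LOAD_FAST w → push 11. Stack: [11]
RETURN_VALUE → return 11.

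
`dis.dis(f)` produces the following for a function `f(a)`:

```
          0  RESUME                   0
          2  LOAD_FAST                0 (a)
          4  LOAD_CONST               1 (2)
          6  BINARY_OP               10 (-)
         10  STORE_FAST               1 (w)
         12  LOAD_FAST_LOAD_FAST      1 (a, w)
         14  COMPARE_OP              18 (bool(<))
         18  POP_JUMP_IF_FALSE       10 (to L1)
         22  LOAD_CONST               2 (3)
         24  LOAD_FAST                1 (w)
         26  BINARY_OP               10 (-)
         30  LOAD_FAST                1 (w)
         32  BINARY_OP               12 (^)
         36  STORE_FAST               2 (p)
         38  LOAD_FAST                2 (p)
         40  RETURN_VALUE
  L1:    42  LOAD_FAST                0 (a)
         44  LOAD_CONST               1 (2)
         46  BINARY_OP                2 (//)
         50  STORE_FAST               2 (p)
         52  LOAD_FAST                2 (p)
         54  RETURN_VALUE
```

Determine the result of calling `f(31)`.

15

LOAD_FAST a → push 31. Stack: [31]
LOAD_CONST → push 2. Stack: [31, 2]
BINARY_OP - → 31 - 2 = 29. Stack: [29]
STORE_FAST w → w=29. Stack: []
LOAD_FAST_LOAD_FAST a,w → push 31,29. Stack: [31, 29]
COMPARE_OP bool(<) → 31 vs 29 = False. Stack: [False]
POP_JUMP_IF_FALSE → pop False; jump. Stack: []
LOAD_FAST a → push 31. Stack: [31]
LOAD_CONST → push 2. Stack: [31, 2]
BINARY_OP // → 31 // 2 = 15. Stack: [15]
STORE_FAST p → p=15. Stack: []
LOAD_FAST p → push 15. Stack: [15]
RETURN_VALUE → return 15.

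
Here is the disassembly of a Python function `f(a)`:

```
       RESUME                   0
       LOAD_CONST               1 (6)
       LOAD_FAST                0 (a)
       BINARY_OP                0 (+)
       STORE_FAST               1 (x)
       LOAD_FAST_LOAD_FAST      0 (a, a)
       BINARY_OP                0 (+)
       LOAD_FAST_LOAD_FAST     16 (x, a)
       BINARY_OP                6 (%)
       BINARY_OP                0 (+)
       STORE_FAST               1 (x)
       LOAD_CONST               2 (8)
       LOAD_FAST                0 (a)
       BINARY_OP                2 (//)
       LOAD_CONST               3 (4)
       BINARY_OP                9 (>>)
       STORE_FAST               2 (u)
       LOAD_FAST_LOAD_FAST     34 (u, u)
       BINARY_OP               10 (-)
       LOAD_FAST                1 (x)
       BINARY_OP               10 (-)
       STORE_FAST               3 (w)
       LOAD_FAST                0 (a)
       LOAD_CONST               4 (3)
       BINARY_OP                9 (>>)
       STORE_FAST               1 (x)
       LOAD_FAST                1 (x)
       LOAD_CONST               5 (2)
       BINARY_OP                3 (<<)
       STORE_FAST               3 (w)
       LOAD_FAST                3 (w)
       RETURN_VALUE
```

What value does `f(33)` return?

16

LOAD_CONST → push 6. Stack: [6]
LOAD_FAST a → push 33. Stack: [6, 33]
BINARY_OP + → 6 + 33 = 39. Stack: [39]
STORE_FAST x → x=39. Stack: []
LOAD_FAST_LOAD_FAST a,a → push 33,33. Stack: [33, 33]
BINARY_OP + → 33 + 33 = 66. Stack: [66]
LOAD_FAST_LOAD_FAST x,a → push 39,33. Stack: [66, 39, 33]
BINARY_OP % → 39 % 33 = 6. Stack: [66, 6]
BINARY_OP + → 66 + 6 = 72. Stack: [72]
STORE_FAST x → x=72. Stack: []
LOAD_CONST → push 8. Stack: [8]
LOAD_FAST a → push 33. Stack: [8, 33]
BINARY_OP // → 8 // 33 = 0. Stack: [0]
LOAD_CONST → push 4. Stack: [0, 4]
BINARY_OP >> → 0 >> 4 = 0. Stack: [0]
STORE_FAST u → u=0. Stack: []
LOAD_FAST_LOAD_FAST u,u → push 0,0. Stack: [0, 0]
BINARY_OP - → 0 - 0 = 0. Stack: [0]
LOAD_FAST x → push 72. Stack: [0, 72]
BINARY_OP - → 0 - 72 = -72. Stack: [-72]
STORE_FAST w → w=-72. Stack: []
LOAD_FAST a → push 33. Stack: [33]
LOAD_CONST → push 3. Stack: [33, 3]
BINARY_OP >> → 33 >> 3 = 4. Stack: [4]
STORE_FAST x → x=4. Stack: []
LOAD_FAST x → push 4. Stack: [4]
LOAD_CONST → push 2. Stack: [4, 2]
BINARY_OP << → 4 << 2 = 16. Stack: [16]
STORE_FAST w → w=16. Stack: []
LOAD_FAST w → push 16. Stack: [16]
RETURN_VALUE → return 16.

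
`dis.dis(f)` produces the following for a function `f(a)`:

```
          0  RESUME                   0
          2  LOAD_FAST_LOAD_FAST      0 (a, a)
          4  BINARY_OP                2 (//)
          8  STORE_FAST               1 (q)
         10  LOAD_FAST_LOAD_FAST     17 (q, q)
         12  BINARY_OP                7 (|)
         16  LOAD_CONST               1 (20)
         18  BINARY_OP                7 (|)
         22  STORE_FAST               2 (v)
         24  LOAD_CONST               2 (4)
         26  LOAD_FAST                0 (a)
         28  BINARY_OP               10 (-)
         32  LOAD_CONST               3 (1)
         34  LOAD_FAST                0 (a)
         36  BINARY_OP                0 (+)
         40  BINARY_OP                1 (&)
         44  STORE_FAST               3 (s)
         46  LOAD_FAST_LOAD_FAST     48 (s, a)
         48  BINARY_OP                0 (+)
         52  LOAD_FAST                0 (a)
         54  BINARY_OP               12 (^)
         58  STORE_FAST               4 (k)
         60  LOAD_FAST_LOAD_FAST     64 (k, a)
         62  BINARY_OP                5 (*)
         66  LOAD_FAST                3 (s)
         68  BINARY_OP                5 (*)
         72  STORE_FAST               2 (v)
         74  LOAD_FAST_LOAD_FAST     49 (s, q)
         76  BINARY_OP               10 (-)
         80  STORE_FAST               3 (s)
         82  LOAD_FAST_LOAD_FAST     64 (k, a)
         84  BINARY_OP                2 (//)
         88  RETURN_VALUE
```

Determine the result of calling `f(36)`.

2

LOAD_FAST_LOAD_FAST a,a → push 36,36. Stack: [36, 36]
BINARY_OP // → 36 // 36 = 1. Stack: [1]
STORE_FAST q → q=1. Stack: []
LOAD_FAST_LOAD_FAST q,q → push 1,1. Stack: [1, 1]
BINARY_OP | → 1 | 1 = 1. Stack: [1]
LOAD_CONST → push 20. Stack: [1, 20]
BINARY_OP | → 1 | 20 = 21. Stack: [21]
STORE_FAST v → v=21. Stack: []
LOAD_CONST → push 4. Stack: [4]
LOAD_FAST a → push 36. Stack: [4, 36]
BINARY_OP - → 4 - 36 = -32. Stack: [-32]
LOAD_CONST → push 1. Stack: [-32, 1]
LOAD_FAST a → push 36. Stack: [-32, 1, 36]
BINARY_OP + → 1 + 36 = 37. Stack: [-32, 37]
BINARY_OP & → -32 & 37 = 32. Stack: [32]
STORE_FAST s → s=32. Stack: []
LOAD_FAST_LOAD_FAST s,a → push 32,36. Stack: [32, 36]
BINARY_OP + → 32 + 36 = 68. Stack: [68]
LOAD_FAST a → push 36. Stack: [68, 36]
BINARY_OP ^ → 68 ^ 36 = 96. Stack: [96]
STORE_FAST k → k=96. Stack: []
LOAD_FAST_LOAD_FAST k,a → push 96,36. Stack: [96, 36]
BINARY_OP * → 96 * 36 = 3456. Stack: [3456]
LOAD_FAST s → push 32. Stack: [3456, 32]
BINARY_OP * → 3456 * 32 = 110592. Stack: [110592]
STORE_FAST v → v=110592. Stack: []
LOAD_FAST_LOAD_FAST s,q → push 32,1. Stack: [32, 1]
BINARY_OP - → 32 - 1 = 31. Stack: [31]
STORE_FAST s → s=31. Stack: []
LOAD_FAST_LOAD_FAST k,a → push 96,36. Stack: [96, 36]
BINARY_OP // → 96 // 36 = 2. Stack: [2]
RETURN_VALUE → return 2.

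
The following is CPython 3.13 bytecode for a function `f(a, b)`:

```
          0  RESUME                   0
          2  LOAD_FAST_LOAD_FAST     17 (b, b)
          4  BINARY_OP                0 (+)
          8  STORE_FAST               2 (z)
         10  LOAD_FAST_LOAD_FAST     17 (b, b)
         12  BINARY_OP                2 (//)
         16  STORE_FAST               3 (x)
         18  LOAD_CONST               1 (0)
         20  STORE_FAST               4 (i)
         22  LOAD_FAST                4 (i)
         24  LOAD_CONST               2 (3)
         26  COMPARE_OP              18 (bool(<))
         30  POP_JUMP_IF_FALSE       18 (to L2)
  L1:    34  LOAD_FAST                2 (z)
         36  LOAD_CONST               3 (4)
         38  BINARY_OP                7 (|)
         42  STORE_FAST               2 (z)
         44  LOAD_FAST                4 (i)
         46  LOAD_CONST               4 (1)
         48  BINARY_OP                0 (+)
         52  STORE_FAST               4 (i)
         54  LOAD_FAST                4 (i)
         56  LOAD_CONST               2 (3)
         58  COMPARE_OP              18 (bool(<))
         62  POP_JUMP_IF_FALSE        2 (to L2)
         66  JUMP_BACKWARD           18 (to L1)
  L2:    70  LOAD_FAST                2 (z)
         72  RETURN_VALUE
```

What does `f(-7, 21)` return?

46

LOAD_FAST_LOAD_FAST b,b → push 21,21. Stack: [21, 21]
BINARY_OP + → 21 + 21 = 42. Stack: [42]
STORE_FAST z → z=42. Stack: []
LOAD_FAST_LOAD_FAST b,b → push 21,21. Stack: [21, 21]
BINARY_OP // → 21 // 21 = 1. Stack: [1]
STORE_FAST x → x=1. Stack: []
LOAD_CONST → push 0. Stack: [0]
STORE_FAST i → i=0. Stack: []
LOAD_FAST i → push 0. Stack: [0]
LOAD_CONST → push 3. Stack: [0, 3]
COMPARE_OP bool(<) → 0 vs 3 = True. Stack: [True]
POP_JUMP_IF_FALSE → pop True; no jump. Stack: []
LOAD_FAST z → push 42. Stack: [42]
LOAD_CONST → push 4. Stack: [42, 4]
BINARY_OP | → 42 | 4 = 46. Stack: [46]
STORE_FAST z → z=46. Stack: []
LOAD_FAST i → push 0. Stack: [0]
LOAD_CONST → push 1. Stack: [0, 1]
BINARY_OP + → 0 + 1 = 1. Stack: [1]
STORE_FAST i → i=1. Stack: []
LOAD_FAST i → push 1. Stack: [1]
LOAD_CONST → push 3. Stack: [1, 3]
COMPARE_OP bool(<) → 1 vs 3 = True. Stack: [True]
POP_JUMP_IF_FALSE → pop True; no jump. Stack: []
LOAD_FAST z → push 46. Stack: [46]
LOAD_CONST → push 4. Stack: [46, 4]
BINARY_OP | → 46 | 4 = 46. Stack: [46]
STORE_FAST z → z=46. Stack: []
LOAD_FAST i → push 1. Stack: [1]
LOAD_CONST → push 1. Stack: [1, 1]
BINARY_OP + → 1 + 1 = 2. Stack: [2]
STORE_FAST i → i=2. Stack: []
LOAD_FAST i → push 2. Stack: [2]
LOAD_CONST → push 3. Stack: [2, 3]
COMPARE_OP bool(<) → 2 vs 3 = True. Stack: [True]
POP_JUMP_IF_FALSE → pop True; no jump. Stack: []
LOAD_FAST z → push 46. Stack: [46]
LOAD_CONST → push 4. Stack: [46, 4]
BINARY_OP | → 46 | 4 = 46. Stack: [46]
STORE_FAST z → z=46. Stack: []
LOAD_FAST i → push 2. Stack: [2]
LOAD_CONST → push 1. Stack: [2, 1]
BINARY_OP + → 2 + 1 = 3. Stack: [3]
STORE_FAST i → i=3. Stack: []
LOAD_FAST i → push 3. Stack: [3]
LOAD_CONST → push 3. Stack: [3, 3]
COMPARE_OP bool(<) → 3 vs 3 = False. Stack: [False]
POP_JUMP_IF_FALSE → pop False; jump. Stack: []
LOAD_FAST z → push 46. Stack: [46]
RETURN_VALUE → return 46.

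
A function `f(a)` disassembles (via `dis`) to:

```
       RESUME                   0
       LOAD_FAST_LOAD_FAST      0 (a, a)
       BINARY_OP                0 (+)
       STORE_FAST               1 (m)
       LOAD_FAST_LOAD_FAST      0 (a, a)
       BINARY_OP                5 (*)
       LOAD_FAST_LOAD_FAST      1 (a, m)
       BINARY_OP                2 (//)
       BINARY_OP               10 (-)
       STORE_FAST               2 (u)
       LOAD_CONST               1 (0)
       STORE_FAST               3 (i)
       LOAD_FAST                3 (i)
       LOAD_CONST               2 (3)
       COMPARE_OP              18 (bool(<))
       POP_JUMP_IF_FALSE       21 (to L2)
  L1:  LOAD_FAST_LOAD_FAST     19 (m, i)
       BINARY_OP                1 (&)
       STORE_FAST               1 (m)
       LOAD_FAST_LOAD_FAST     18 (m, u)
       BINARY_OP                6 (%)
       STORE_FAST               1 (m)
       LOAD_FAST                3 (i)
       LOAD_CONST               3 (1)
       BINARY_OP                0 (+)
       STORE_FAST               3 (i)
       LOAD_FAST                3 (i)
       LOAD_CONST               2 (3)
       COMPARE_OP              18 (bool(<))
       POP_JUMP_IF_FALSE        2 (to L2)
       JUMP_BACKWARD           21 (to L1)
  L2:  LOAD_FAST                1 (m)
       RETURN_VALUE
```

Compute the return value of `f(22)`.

LOAD_FAST_LOAD_FAST a,a → push 22,22. Stack: [22, 22]
BINARY_OP + → 22 + 22 = 44. Stack: [44]
STORE_FAST m → m=44. Stack: []
LOAD_FAST_LOAD_FAST a,a → push 22,22. Stack: [22, 22]
BINARY_OP * → 22 * 22 = 484. Stack: [484]
LOAD_FAST_LOAD_FAST a,m → push 22,44. Stack: [484, 22, 44]
BINARY_OP // → 22 // 44 = 0. Stack: [484, 0]
BINARY_OP - → 484 - 0 = 484. Stack: [484]
STORE_FAST u → u=484. Stack: []
LOAD_CONST → push 0. Stack: [0]
STORE_FAST i → i=0. Stack: []
LOAD_FAST i → push 0. Stack: [0]
LOAD_CONST → push 3. Stack: [0, 3]
COMPARE_OP bool(<) → 0 vs 3 = True. Stack: [True]
POP_JUMP_IF_FALSE → pop True; no jump. Stack: []
LOAD_FAST_LOAD_FAST m,i → push 44,0. Stack: [44, 0]
BINARY_OP & → 44 & 0 = 0. Stack: [0]
STORE_FAST m → m=0. Stack: []
LOAD_FAST_LOAD_FAST m,u → push 0,484. Stack: [0, 484]
BINARY_OP % → 0 % 484 = 0. Stack: [0]
STORE_FAST m → m=0. Stack: []
LOAD_FAST i → push 0. Stack: [0]
LOAD_CONST → push 1. Stack: [0, 1]
BINARY_OP + → 0 + 1 = 1. Stack: [1]
STORE_FAST i → i=1. Stack: []
LOAD_FAST i → push 1. Stack: [1]
LOAD_CONST → push 3. Stack: [1, 3]
COMPARE_OP bool(<) → 1 vs 3 = True. Stack: [True]
POP_JUMP_IF_FALSE → pop True; no jump. Stack: []
LOAD_FAST_LOAD_FAST m,i → push 0,1. Stack: [0, 1]
BINARY_OP & → 0 & 1 = 0. Stack: [0]
STORE_FAST m → m=0. Stack: []
LOAD_FAST_LOAD_FAST m,u → push 0,484. Stack: [0, 484]
BINARY_OP % → 0 % 484 = 0. Stack: [0]
STORE_FAST m → m=0. Stack: []
LOAD_FAST i → push 1. Stack: [1]
LOAD_CONST → push 1. Stack: [1, 1]
BINARY_OP + → 1 + 1 = 2. Stack: [2]
STORE_FAST i → i=2. Stack: []
LOAD_FAST i → push 2. Stack: [2]
LOAD_CONST → push 3. Stack: [2, 3]
COMPARE_OP bool(<) → 2 vs 3 = True. Stack: [True]
POP_JUMP_IF_FALSE → pop True; no jump. Stack: []
LOAD_FAST_LOAD_FAST m,i → push 0,2. Stack: [0, 2]
BINARY_OP & → 0 & 2 = 0. Stack: [0]
STORE_FAST m → m=0. Stack: []
LOAD_FAST_LOAD_FAST m,u → push 0,484. Stack: [0, 484]
BINARY_OP % → 0 % 484 = 0. Stack: [0]
STORE_FAST m → m=0. Stack: []
LOAD_FAST i → push 2. Stack: [2]
LOAD_CONST → push 1. Stack: [2, 1]
BINARY_OP + → 2 + 1 = 3. Stack: [3]
STORE_FAST i → i=3. Stack: []
LOAD_FAST i → push 3. Stack: [3]
LOAD_CONST → push 3. Stack: [3, 3]
COMPARE_OP bool(<) → 3 vs 3 = False. Stack: [False]
POP_JUMP_IF_FALSE → pop False; jump. Stack: []
LOAD_FAST m → push 0. Stack: [0]
RETURN_VALUE → return 0.

0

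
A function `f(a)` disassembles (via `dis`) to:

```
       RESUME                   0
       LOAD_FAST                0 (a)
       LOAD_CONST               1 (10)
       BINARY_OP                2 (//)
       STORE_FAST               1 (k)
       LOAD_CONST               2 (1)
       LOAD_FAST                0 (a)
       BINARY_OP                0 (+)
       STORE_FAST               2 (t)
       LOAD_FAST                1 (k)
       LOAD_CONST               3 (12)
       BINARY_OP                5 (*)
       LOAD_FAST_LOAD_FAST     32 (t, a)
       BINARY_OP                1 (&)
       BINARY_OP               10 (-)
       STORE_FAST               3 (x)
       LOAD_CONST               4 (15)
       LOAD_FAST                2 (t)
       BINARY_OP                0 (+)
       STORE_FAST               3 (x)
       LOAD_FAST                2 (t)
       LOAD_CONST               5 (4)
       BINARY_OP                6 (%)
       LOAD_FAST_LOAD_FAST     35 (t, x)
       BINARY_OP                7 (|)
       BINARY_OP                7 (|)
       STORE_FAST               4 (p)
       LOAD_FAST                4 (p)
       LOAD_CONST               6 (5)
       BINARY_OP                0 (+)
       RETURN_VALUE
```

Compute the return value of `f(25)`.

64

LOAD_FAST a → push 25. Stack: [25]
LOAD_CONST → push 10. Stack: [25, 10]
BINARY_OP // → 25 // 10 = 2. Stack: [2]
STORE_FAST k → k=2. Stack: []
LOAD_CONST → push 1. Stack: [1]
LOAD_FAST a → push 25. Stack: [1, 25]
BINARY_OP + → 1 + 25 = 26. Stack: [26]
STORE_FAST t → t=26. Stack: []
LOAD_FAST k → push 2. Stack: [2]
LOAD_CONST → push 12. Stack: [2, 12]
BINARY_OP * → 2 * 12 = 24. Stack: [24]
LOAD_FAST_LOAD_FAST t,a → push 26,25. Stack: [24, 26, 25]
BINARY_OP & → 26 & 25 = 24. Stack: [24, 24]
BINARY_OP - → 24 - 24 = 0. Stack: [0]
STORE_FAST x → x=0. Stack: []
LOAD_CONST → push 15. Stack: [15]
LOAD_FAST t → push 26. Stack: [15, 26]
BINARY_OP + → 15 + 26 = 41. Stack: [41]
STORE_FAST x → x=41. Stack: []
LOAD_FAST t → push 26. Stack: [26]
LOAD_CONST → push 4. Stack: [26, 4]
BINARY_OP % → 26 % 4 = 2. Stack: [2]
LOAD_FAST_LOAD_FAST t,x → push 26,41. Stack: [2, 26, 41]
BINARY_OP | → 26 | 41 = 59. Stack: [2, 59]
BINARY_OP | → 2 | 59 = 59. Stack: [59]
STORE_FAST p → p=59. Stack: []
LOAD_FAST p → push 59. Stack: [59]
LOAD_CONST → push 5. Stack: [59, 5]
BINARY_OP + → 59 + 5 = 64. Stack: [64]
RETURN_VALUE → return 64.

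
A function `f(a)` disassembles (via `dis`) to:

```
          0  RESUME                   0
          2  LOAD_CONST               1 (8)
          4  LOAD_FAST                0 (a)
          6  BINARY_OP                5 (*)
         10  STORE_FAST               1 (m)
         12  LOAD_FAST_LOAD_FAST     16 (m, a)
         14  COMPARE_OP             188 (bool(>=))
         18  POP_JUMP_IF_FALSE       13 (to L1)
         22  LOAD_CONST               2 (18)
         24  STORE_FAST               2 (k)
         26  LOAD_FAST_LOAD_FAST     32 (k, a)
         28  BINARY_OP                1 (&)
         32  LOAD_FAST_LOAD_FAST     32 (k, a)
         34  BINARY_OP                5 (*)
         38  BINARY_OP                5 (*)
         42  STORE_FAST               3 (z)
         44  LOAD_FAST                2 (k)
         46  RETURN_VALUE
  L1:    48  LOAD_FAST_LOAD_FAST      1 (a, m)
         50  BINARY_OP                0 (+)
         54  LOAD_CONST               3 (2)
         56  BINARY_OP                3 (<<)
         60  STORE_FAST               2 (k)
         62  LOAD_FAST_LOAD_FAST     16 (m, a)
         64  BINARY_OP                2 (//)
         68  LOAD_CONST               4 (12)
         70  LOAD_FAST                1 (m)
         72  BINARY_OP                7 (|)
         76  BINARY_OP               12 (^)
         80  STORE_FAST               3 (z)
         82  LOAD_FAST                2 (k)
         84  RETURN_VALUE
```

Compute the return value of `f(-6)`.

LOAD_CONST → push 8. Stack: [8]
LOAD_FAST a → push -6. Stack: [8, -6]
BINARY_OP * → 8 * -6 = -48. Stack: [-48]
STORE_FAST m → m=-48. Stack: []
LOAD_FAST_LOAD_FAST m,a → push -48,-6. Stack: [-48, -6]
COMPARE_OP bool(>=) → -48 vs -6 = False. Stack: [False]
POP_JUMP_IF_FALSE → pop False; jump. Stack: []
LOAD_FAST_LOAD_FAST a,m → push -6,-48. Stack: [-6, -48]
BINARY_OP + → -6 + -48 = -54. Stack: [-54]
LOAD_CONST → push 2. Stack: [-54, 2]
BINARY_OP << → -54 << 2 = -216. Stack: [-216]
STORE_FAST k → k=-216. Stack: []
LOAD_FAST_LOAD_FAST m,a → push -48,-6. Stack: [-48, -6]
BINARY_OP // → -48 // -6 = 8. Stack: [8]
LOAD_CONST → push 12. Stack: [8, 12]
LOAD_FAST m → push -48. Stack: [8, 12, -48]
BINARY_OP | → 12 | -48 = -36. Stack: [8, -36]
BINARY_OP ^ → 8 ^ -36 = -44. Stack: [-44]
STORE_FAST z → z=-44. Stack: []
LOAD_FAST k → push -216. Stack: [-216]
RETURN_VALUE → return -216.

-216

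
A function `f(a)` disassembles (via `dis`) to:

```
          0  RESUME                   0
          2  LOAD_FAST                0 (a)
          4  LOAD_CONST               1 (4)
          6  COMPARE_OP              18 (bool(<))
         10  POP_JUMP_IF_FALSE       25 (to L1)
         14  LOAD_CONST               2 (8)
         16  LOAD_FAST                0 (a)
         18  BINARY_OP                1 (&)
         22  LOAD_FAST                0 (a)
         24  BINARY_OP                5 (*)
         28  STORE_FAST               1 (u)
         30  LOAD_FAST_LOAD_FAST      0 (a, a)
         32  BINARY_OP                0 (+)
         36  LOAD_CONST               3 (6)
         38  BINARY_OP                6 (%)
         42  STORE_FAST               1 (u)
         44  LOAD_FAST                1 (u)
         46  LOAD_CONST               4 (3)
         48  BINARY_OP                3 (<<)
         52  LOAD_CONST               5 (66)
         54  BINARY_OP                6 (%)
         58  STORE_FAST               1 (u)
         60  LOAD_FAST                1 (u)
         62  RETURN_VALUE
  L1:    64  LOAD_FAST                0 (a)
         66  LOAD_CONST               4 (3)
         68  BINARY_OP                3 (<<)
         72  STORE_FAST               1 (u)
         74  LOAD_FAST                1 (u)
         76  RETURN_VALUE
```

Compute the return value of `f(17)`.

LOAD_FAST a → push 17. Stack: [17]
LOAD_CONST → push 4. Stack: [17, 4]
COMPARE_OP bool(<) → 17 vs 4 = False. Stack: [False]
POP_JUMP_IF_FALSE → pop False; jump. Stack: []
LOAD_FAST a → push 17. Stack: [17]
LOAD_CONST → push 3. Stack: [17, 3]
BINARY_OP << → 17 << 3 = 136. Stack: [136]
STORE_FAST u → u=136. Stack: []
LOAD_FAST u → push 136. Stack: [136]
RETURN_VALUE → return 136.

136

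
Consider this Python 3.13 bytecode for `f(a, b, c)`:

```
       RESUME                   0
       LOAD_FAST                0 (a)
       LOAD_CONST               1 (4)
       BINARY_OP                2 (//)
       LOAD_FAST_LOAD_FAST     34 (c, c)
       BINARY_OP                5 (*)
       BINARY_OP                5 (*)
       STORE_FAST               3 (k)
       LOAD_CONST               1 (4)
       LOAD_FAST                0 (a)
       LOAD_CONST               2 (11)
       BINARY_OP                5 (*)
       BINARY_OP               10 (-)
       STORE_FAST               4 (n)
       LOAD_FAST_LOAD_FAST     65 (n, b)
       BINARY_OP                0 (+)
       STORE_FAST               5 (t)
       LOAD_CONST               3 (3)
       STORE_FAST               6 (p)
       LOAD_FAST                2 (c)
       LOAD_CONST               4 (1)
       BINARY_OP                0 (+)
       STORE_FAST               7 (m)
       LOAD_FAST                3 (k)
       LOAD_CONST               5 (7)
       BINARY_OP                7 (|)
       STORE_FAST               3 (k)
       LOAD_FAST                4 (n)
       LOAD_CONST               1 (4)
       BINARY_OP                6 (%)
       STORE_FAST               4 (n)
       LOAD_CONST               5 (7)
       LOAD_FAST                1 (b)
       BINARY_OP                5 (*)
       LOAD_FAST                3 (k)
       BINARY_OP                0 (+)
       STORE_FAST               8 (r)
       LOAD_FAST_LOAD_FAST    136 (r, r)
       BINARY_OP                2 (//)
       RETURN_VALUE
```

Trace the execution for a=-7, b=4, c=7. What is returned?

LOAD_FAST a → push -7. Stack: [-7]
LOAD_CONST → push 4. Stack: [-7, 4]
BINARY_OP // → -7 // 4 = -2. Stack: [-2]
LOAD_FAST_LOAD_FAST c,c → push 7,7. Stack: [-2, 7, 7]
BINARY_OP * → 7 * 7 = 49. Stack: [-2, 49]
BINARY_OP * → -2 * 49 = -98. Stack: [-98]
STORE_FAST k → k=-98. Stack: []
LOAD_CONST → push 4. Stack: [4]
LOAD_FAST a → push -7. Stack: [4, -7]
LOAD_CONST → push 11. Stack: [4, -7, 11]
BINARY_OP * → -7 * 11 = -77. Stack: [4, -77]
BINARY_OP - → 4 - -77 = 81. Stack: [81]
STORE_FAST n → n=81. Stack: []
LOAD_FAST_LOAD_FAST n,b → push 81,4. Stack: [81, 4]
BINARY_OP + → 81 + 4 = 85. Stack: [85]
STORE_FAST t → t=85. Stack: []
LOAD_CONST → push 3. Stack: [3]
STORE_FAST p → p=3. Stack: []
LOAD_FAST c → push 7. Stack: [7]
LOAD_CONST → push 1. Stack: [7, 1]
BINARY_OP + → 7 + 1 = 8. Stack: [8]
STORE_FAST m → m=8. Stack: []
LOAD_FAST k → push -98. Stack: [-98]
LOAD_CONST → push 7. Stack: [-98, 7]
BINARY_OP | → -98 | 7 = -97. Stack: [-97]
STORE_FAST k → k=-97. Stack: []
LOAD_FAST n → push 81. Stack: [81]
LOAD_CONST → push 4. Stack: [81, 4]
BINARY_OP % → 81 % 4 = 1. Stack: [1]
STORE_FAST n → n=1. Stack: []
LOAD_CONST → push 7. Stack: [7]
LOAD_FAST b → push 4. Stack: [7, 4]
BINARY_OP * → 7 * 4 = 28. Stack: [28]
LOAD_FAST k → push -97. Stack: [28, -97]
BINARY_OP + → 28 + -97 = -69. Stack: [-69]
STORE_FAST r → r=-69. Stack: []
LOAD_FAST_LOAD_FAST r,r → push -69,-69. Stack: [-69, -69]
BINARY_OP // → -69 // -69 = 1. Stack: [1]
RETURN_VALUE → return 1.

1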